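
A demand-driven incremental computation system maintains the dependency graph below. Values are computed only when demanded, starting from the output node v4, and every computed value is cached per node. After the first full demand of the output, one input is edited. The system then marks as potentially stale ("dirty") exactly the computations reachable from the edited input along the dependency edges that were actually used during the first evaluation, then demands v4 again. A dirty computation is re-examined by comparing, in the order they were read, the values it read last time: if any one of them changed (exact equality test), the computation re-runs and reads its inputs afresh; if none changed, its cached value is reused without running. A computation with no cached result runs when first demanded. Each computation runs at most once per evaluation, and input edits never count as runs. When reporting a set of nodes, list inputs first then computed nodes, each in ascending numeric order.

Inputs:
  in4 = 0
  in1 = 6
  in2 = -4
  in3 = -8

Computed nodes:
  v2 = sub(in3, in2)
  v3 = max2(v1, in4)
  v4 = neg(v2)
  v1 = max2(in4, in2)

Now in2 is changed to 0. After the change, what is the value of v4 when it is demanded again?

New value of v4: 8.

First evaluation (everything demanded from the output):
  v2 = sub(-8, -4) = -4
  v4 = neg(-4) = 4

Propagation after the edit:
  v2: runs — in2 -4->0; result -8.
  v4: runs — v2 -4->-8; result 8.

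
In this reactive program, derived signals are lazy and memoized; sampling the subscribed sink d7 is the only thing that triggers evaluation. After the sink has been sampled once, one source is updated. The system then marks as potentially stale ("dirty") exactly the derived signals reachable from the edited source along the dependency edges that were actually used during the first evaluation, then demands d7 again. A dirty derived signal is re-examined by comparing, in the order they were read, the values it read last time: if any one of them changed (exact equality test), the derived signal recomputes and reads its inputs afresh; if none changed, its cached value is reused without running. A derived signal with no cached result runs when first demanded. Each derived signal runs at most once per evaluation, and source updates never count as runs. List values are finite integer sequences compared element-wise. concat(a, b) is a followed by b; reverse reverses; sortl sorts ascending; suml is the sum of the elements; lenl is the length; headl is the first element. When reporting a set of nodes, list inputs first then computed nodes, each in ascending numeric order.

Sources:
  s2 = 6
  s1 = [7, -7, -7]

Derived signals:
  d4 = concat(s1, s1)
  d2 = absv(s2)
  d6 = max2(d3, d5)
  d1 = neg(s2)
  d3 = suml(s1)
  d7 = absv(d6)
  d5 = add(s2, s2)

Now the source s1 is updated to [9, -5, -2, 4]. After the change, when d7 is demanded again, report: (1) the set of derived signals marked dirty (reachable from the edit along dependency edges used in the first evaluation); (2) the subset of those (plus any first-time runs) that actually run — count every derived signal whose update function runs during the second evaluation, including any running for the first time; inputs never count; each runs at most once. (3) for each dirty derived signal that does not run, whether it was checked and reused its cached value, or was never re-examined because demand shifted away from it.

First demand of the output computes:
  d3 = suml([7, -7, -7]) = -7
  d5 = add(6, 6) = 12
  d6 = max2(-7, 12) = 12
  d7 = absv(12) = 12

After the edit, cleaning proceeds:
  d3: a read changed (s1 [7, -7, -7]->[9, -5, -2, 4]) — executes, giving 6.
  d6: a read changed (d3 -7->6) — executes, giving 12 — identical to its old value.
  d7: dirty, but its reads are unchanged (d6 unchanged); cached 12 stands.

Note the absorption at d6: it re-runs yet its value is the same, leaving the output's value untouched.

The edit dirties: d3, d6, d7.
2 derived signals run: d3, d6.
Cache hits after checking: d7.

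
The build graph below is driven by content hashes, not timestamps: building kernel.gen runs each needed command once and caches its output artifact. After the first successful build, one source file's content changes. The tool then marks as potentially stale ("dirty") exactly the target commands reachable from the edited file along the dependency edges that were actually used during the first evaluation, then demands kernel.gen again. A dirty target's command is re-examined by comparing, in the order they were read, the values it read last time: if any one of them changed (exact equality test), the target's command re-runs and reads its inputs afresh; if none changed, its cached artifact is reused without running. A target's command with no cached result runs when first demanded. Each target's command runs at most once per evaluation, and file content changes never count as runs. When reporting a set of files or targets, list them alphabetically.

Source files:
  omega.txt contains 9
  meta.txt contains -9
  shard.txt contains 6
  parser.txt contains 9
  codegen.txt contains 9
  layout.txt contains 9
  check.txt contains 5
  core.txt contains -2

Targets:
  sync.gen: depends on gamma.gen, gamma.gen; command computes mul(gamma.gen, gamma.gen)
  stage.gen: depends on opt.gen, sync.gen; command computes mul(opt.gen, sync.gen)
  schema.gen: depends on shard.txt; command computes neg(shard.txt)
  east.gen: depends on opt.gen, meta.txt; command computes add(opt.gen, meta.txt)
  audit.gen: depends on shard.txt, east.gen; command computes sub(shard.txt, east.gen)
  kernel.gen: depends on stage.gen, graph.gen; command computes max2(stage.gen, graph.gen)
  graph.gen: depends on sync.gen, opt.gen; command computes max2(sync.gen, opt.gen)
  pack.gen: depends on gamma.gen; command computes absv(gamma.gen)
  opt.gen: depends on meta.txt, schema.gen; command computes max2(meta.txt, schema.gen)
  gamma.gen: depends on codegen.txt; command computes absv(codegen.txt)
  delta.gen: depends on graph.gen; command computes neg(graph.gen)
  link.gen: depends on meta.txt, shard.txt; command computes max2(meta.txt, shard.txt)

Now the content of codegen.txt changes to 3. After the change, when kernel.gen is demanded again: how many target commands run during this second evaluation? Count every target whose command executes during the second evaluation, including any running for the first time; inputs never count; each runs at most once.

Run set: gamma.gen, graph.gen, kernel.gen, stage.gen, sync.gen (5 run).

Initial pass — values computed on the first demand:
  gamma.gen = absv(9) = 9
  schema.gen = neg(6) = -6
  opt.gen = max2(-9, -6) = -6
  sync.gen = mul(9, 9) = 81
  graph.gen = max2(81, -6) = 81
  stage.gen = mul(-6, 81) = -486
  kernel.gen = max2(-486, 81) = 81

Second demand — change propagation:
  gamma.gen: re-runs because codegen.txt 9->3; new result 3.
  sync.gen: re-runs because gamma.gen 9->3; gamma.gen 9->3; new result 9.
  graph.gen: re-runs because sync.gen 81->9; new result 9.
  stage.gen: re-runs because sync.gen 81->9; new result -54.
  kernel.gen: re-runs because stage.gen -486->-54; graph.gen 81->9; new result 9.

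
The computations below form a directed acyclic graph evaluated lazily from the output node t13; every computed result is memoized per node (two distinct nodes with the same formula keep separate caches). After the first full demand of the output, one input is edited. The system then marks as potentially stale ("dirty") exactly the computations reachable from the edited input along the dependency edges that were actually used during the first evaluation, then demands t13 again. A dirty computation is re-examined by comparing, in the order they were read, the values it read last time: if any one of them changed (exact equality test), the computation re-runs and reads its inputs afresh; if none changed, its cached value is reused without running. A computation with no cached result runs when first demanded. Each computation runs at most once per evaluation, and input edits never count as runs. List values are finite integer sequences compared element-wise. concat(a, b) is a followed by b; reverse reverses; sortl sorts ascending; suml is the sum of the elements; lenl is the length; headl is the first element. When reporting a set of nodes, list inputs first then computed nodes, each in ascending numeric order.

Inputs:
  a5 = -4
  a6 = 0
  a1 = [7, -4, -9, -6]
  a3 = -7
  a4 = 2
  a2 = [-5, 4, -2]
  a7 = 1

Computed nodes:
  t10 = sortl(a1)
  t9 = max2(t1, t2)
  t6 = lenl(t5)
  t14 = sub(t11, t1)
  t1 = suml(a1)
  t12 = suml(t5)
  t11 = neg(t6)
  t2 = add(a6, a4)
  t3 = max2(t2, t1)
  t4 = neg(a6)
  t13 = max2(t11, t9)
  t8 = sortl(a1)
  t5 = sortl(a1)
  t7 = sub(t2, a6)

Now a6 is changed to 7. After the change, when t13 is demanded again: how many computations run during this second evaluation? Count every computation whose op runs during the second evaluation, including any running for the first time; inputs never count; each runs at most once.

3 computations run: t2, t9, t13.

First demand of the output computes:
  t1 = suml([7, -4, -9, -6]) = -12
  t2 = add(0, 2) = 2
  t5 = sortl([7, -4, -9, -6]) = [-9, -6, -4, 7]
  t6 = lenl([-9, -6, -4, 7]) = 4
  t9 = max2(-12, 2) = 2
  t11 = neg(4) = -4
  t13 = max2(-4, 2) = 2

After the edit, cleaning proceeds:
  t2: a read changed (a6 0->7) — executes, giving 9.
  t9: a read changed (t2 2->9) — executes, giving 9.
  t13: a read changed (t9 2->9) — executes, giving 9.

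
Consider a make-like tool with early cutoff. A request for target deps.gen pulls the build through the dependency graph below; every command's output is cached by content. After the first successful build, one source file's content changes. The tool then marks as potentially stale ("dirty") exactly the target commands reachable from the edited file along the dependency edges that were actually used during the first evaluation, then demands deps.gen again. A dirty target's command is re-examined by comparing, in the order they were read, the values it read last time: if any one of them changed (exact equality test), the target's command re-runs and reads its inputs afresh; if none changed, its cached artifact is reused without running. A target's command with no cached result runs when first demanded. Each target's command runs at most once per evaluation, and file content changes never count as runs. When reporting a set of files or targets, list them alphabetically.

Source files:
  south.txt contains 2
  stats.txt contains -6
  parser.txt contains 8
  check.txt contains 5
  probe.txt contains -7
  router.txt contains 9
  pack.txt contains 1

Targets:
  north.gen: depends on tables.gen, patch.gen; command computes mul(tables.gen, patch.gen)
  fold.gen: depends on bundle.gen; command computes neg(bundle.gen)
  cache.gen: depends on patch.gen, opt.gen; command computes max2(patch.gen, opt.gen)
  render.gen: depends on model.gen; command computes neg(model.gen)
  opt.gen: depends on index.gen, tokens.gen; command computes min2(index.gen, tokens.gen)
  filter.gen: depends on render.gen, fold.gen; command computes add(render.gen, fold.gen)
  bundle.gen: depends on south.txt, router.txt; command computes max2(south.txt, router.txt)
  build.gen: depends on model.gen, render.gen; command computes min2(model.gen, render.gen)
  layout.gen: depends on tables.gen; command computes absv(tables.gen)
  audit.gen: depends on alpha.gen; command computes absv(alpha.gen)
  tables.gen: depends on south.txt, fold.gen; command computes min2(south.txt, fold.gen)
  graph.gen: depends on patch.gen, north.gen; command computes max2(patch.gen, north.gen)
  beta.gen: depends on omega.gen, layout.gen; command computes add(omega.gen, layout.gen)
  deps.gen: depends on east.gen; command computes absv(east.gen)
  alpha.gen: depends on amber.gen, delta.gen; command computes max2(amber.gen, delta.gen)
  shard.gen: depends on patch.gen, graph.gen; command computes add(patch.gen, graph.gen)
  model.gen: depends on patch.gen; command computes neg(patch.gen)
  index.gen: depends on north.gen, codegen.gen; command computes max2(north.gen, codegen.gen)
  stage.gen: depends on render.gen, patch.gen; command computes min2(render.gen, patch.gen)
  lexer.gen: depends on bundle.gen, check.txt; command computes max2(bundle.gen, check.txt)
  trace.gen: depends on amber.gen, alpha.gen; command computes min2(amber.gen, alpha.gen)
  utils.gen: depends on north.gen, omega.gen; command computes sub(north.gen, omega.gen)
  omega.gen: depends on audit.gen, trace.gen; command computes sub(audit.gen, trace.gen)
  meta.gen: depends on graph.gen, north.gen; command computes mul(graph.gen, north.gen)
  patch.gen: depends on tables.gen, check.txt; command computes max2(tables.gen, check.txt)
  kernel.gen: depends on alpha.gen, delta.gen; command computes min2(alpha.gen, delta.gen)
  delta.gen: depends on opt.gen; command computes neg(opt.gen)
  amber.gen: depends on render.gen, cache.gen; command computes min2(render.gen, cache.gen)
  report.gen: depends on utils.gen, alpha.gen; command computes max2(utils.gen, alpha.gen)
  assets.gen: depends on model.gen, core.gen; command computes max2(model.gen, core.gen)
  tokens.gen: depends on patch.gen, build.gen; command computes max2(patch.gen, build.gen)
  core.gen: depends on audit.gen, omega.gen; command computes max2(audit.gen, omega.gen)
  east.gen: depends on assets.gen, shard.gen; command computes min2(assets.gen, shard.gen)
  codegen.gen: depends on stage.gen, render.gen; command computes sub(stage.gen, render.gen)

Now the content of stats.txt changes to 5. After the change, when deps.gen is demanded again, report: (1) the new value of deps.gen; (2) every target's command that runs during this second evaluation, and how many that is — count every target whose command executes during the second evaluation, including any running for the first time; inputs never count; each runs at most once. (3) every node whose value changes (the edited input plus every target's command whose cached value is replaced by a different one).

First demand of the output computes:
  bundle.gen = max2(2, 9) = 9
  fold.gen = neg(9) = -9
  tables.gen = min2(2, -9) = -9
  patch.gen = max2(-9, 5) = 5
  model.gen = neg(5) = -5
  north.gen = mul(-9, 5) = -45
  graph.gen = max2(5, -45) = 5
  render.gen = neg(-5) = 5
  build.gen = min2(-5, 5) = -5
  shard.gen = add(5, 5) = 10
  stage.gen = min2(5, 5) = 5
  codegen.gen = sub(5, 5) = 0
  index.gen = max2(-45, 0) = 0
  tokens.gen = max2(5, -5) = 5
  opt.gen = min2(0, 5) = 0
  cache.gen = max2(5, 0) = 5
  amber.gen = min2(5, 5) = 5
  delta.gen = neg(0) = 0
  alpha.gen = max2(5, 0) = 5
  audit.gen = absv(5) = 5
  trace.gen = min2(5, 5) = 5
  omega.gen = sub(5, 5) = 0
  core.gen = max2(5, 0) = 5
  assets.gen = max2(-5, 5) = 5
  east.gen = min2(5, 10) = 5
  deps.gen = absv(5) = 5

After the edit, cleaning proceeds:
  no node depends on stats.txt at all; the second demand re-runs nothing.

Note the shortcut — nothing in the graph depends on stats.txt at all, so no recomputation happens.

Demanding deps.gen again yields 5.
0 target commands run: none.
The nodes whose values change: stats.txt.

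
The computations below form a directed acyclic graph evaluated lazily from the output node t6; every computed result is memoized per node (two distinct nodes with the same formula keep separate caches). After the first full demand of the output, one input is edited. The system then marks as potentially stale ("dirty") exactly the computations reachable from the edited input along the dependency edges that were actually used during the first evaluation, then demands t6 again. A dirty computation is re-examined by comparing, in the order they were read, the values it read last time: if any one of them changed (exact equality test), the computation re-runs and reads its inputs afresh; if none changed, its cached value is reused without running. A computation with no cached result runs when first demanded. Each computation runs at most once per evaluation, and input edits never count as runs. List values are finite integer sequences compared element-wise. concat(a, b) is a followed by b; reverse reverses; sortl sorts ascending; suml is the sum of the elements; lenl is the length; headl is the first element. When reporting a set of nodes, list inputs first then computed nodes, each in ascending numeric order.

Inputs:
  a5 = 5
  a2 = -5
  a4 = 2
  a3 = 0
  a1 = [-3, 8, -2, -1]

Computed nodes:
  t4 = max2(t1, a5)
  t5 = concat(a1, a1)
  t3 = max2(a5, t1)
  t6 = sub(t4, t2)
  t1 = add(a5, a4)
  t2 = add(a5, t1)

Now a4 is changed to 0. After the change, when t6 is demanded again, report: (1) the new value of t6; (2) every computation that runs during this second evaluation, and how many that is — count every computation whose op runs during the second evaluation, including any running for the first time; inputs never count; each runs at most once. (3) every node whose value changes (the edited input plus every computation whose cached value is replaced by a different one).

Demanding t6 again yields -5.
4 computations run: t1, t2, t4, t6.
The nodes whose values change: a4, t1, t2, t4.

First demand of the output computes:
  t1 = add(5, 2) = 7
  t2 = add(5, 7) = 12
  t4 = max2(7, 5) = 7
  t6 = sub(7, 12) = -5

After the edit, cleaning proceeds:
  t1: a read changed (a4 2->0) — executes, giving 5.
  t2: a read changed (t1 7->5) — executes, giving 10.
  t4: a read changed (t1 7->5) — executes, giving 5.
  t6: a read changed (t4 7->5; t2 12->10) — executes, giving -5 — identical to its old value.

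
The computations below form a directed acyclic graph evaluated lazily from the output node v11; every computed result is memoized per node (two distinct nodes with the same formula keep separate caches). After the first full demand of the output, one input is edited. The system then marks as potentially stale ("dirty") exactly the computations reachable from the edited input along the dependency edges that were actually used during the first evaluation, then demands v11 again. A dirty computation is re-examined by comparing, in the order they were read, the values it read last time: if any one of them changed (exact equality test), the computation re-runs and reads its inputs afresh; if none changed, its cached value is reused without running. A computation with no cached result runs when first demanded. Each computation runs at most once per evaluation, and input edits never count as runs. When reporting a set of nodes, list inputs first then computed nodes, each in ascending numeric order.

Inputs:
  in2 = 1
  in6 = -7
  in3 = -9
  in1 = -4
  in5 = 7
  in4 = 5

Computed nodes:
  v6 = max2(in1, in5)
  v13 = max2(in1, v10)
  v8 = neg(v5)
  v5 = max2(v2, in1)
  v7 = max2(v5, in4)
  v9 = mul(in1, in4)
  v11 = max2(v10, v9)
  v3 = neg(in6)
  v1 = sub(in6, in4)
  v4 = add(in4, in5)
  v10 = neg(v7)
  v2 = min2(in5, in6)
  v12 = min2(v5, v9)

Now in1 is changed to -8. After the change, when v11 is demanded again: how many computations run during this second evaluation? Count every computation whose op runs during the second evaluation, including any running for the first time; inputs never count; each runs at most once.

4 computations run: v5, v7, v9, v11.
Note where the cutoff bites: v10 is checked, finds nothing changed, and keeps its cache.

First demand of the output computes:
  v2 = min2(7, -7) = -7
  v5 = max2(-7, -4) = -4
  v7 = max2(-4, 5) = 5
  v9 = mul(-4, 5) = -20
  v10 = neg(5) = -5
  v11 = max2(-5, -20) = -5

After the edit, cleaning proceeds:
  v5: a read changed (in1 -4->-8) — executes, giving -7.
  v7: a read changed (v5 -4->-7) — executes, giving 5 — identical to its old value.
  v9: a read changed (in1 -4->-8) — executes, giving -40.
  v10: dirty, but its reads are unchanged (v7 unchanged); cached -5 stands.
  v11: a read changed (v9 -20->-40) — executes, giving -5 — identical to its old value.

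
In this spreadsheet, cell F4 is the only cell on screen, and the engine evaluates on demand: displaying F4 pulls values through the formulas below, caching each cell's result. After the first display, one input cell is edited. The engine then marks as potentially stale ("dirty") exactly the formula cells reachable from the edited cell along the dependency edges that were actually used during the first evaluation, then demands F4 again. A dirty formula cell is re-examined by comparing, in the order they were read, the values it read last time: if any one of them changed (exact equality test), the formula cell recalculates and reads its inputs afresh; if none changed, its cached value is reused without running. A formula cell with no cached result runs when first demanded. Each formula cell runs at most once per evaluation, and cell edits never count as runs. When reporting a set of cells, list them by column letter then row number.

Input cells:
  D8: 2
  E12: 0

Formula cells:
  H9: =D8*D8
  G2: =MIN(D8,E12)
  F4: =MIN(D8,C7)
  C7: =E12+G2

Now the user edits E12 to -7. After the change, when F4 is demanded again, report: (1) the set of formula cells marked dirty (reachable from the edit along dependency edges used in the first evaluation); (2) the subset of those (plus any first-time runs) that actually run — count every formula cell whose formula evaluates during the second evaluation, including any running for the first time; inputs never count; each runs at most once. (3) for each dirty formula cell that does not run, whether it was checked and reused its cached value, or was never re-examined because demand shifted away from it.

Initial pass — values computed on the first demand:
  G2 = MIN(2, 0) = 0
  C7 = 0 + 0 = 0
  F4 = MIN(2, 0) = 0

Second demand — change propagation:
  G2: re-runs because E12 0->-7; new result -7.
  C7: re-runs because E12 0->-7; G2 0->-7; new result -14.
  F4: re-runs because C7 0->-14; new result -14.

Dirty set: C7, F4, G2.
Run set: C7, F4, G2 (3 run).
All dirty formula cells ended up running.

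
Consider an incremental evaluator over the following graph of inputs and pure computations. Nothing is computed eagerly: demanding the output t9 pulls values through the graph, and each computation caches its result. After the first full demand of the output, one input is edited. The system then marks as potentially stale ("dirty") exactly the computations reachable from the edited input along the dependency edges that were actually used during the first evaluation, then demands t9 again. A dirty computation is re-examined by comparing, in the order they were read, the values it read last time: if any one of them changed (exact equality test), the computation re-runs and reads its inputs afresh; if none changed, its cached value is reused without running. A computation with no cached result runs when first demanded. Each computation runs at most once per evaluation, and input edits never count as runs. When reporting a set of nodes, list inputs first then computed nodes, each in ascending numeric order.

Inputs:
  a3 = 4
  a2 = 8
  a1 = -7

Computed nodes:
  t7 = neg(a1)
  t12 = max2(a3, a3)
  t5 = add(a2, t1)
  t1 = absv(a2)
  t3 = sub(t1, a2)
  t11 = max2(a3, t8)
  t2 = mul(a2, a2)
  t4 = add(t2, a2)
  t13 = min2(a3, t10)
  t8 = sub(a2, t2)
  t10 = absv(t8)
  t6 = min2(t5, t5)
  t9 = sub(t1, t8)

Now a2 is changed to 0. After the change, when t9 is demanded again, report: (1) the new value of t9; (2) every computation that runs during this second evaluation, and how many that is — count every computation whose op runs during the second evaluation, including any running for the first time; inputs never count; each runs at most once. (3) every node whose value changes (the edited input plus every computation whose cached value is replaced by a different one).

Initial pass — values computed on the first demand:
  t1 = absv(8) = 8
  t2 = mul(8, 8) = 64
  t8 = sub(8, 64) = -56
  t9 = sub(8, -56) = 64

Second demand — change propagation:
  t1: re-runs because a2 8->0; new result 0.
  t2: re-runs because a2 8->0; a2 8->0; new result 0.
  t8: re-runs because a2 8->0; t2 64->0; new result 0.
  t9: re-runs because t1 8->0; t8 -56->0; new result 0.

t9 now evaluates to 0.
Run set: t1, t2, t8, t9 (4 run).
Changed values: a2, t1, t2, t8, t9.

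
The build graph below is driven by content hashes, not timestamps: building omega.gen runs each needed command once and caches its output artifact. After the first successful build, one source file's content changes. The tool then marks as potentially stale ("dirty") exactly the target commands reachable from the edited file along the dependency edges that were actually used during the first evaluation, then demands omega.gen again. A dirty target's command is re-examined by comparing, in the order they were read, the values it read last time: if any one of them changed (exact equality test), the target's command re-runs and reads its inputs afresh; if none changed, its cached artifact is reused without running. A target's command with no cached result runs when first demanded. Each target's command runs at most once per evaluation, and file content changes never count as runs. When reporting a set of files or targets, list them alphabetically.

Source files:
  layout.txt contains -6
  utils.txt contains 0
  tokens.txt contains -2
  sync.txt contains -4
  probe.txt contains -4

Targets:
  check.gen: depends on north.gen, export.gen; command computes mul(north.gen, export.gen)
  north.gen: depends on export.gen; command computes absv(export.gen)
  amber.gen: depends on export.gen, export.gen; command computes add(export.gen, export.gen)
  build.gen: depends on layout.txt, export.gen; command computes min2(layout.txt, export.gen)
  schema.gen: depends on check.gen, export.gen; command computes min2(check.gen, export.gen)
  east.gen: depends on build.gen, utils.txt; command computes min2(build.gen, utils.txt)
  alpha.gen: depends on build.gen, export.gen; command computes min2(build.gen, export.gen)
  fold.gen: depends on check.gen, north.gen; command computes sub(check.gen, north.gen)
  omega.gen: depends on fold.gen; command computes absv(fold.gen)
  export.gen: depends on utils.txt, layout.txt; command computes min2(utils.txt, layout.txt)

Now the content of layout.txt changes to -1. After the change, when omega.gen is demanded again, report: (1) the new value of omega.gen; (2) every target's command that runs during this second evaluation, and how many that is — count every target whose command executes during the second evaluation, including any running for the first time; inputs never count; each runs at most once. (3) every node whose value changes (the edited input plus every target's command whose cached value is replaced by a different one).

Initial pass — values computed on the first demand:
  export.gen = min2(0, -6) = -6
  north.gen = absv(-6) = 6
  check.gen = mul(6, -6) = -36
  fold.gen = sub(-36, 6) = -42
  omega.gen = absv(-42) = 42

Second demand — change propagation:
  export.gen: re-runs because layout.txt -6->-1; new result -1.
  north.gen: re-runs because export.gen -6->-1; new result 1.
  check.gen: re-runs because north.gen 6->1; export.gen -6->-1; new result -1.
  fold.gen: re-runs because check.gen -36->-1; north.gen 6->1; new result -2.
  omega.gen: re-runs because fold.gen -42->-2; new result 2.

omega.gen now evaluates to 2.
Run set: check.gen, export.gen, fold.gen, north.gen, omega.gen (5 run).
Changed values: check.gen, export.gen, fold.gen, layout.txt, north.gen, omega.gen.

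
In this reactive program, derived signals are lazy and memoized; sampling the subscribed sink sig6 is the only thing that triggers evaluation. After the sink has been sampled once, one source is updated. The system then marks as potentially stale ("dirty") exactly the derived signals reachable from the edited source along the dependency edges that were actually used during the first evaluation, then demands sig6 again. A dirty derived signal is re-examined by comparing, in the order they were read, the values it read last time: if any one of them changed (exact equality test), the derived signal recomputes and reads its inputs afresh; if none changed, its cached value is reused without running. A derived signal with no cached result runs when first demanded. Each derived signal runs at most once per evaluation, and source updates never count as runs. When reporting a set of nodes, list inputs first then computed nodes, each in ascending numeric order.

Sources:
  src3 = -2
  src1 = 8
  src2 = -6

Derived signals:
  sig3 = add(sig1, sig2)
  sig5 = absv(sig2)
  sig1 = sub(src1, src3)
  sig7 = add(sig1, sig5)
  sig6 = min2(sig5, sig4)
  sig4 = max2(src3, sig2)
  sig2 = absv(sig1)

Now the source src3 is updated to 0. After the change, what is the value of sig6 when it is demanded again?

Demanding sig6 again yields 8.

First demand of the output computes:
  sig1 = sub(8, -2) = 10
  sig2 = absv(10) = 10
  sig4 = max2(-2, 10) = 10
  sig5 = absv(10) = 10
  sig6 = min2(10, 10) = 10

After the edit, cleaning proceeds:
  sig1: a read changed (src3 -2->0) — executes, giving 8.
  sig2: a read changed (sig1 10->8) — executes, giving 8.
  sig4: a read changed (src3 -2->0; sig2 10->8) — executes, giving 8.
  sig5: a read changed (sig2 10->8) — executes, giving 8.
  sig6: a read changed (sig5 10->8; sig4 10->8) — executes, giving 8.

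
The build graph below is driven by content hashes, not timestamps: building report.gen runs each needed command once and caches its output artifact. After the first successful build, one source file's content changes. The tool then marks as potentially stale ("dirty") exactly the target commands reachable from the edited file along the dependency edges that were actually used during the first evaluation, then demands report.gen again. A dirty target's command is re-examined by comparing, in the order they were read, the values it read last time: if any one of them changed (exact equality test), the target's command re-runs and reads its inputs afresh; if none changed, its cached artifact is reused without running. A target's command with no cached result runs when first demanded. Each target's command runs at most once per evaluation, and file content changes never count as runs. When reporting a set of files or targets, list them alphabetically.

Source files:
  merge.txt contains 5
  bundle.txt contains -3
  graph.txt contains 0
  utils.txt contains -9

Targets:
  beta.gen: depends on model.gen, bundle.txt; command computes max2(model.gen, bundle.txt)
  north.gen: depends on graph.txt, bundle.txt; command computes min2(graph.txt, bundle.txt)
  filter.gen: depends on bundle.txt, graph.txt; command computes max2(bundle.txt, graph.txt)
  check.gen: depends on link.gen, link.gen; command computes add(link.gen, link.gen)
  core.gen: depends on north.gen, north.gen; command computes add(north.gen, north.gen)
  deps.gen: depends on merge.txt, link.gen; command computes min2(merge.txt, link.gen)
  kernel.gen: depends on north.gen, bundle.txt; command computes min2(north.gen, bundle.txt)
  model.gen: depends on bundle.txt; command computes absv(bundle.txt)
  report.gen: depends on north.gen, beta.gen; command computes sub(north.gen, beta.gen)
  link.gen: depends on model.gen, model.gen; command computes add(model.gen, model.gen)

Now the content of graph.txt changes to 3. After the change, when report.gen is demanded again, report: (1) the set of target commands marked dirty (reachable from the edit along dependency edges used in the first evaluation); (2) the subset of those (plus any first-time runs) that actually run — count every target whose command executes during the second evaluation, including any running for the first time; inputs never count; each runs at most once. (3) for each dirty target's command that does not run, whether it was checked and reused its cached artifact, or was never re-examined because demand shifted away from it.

Dirty set: north.gen, report.gen.
Run set: north.gen (1 run).
Re-examined without running (cache reused): report.gen.
The important point: north.gen recomputes to an identical value, and the output ends up unchanged.

Initial pass — values computed on the first demand:
  model.gen = absv(-3) = 3
  beta.gen = max2(3, -3) = 3
  north.gen = min2(0, -3) = -3
  report.gen = sub(-3, 3) = -6

Second demand — change propagation:
  north.gen: re-runs because graph.txt 0->3; new result -3 (unchanged).
  report.gen: re-examined; everything it read last time is the same (north.gen unchanged, beta.gen unchanged) — cache -6 kept, no run.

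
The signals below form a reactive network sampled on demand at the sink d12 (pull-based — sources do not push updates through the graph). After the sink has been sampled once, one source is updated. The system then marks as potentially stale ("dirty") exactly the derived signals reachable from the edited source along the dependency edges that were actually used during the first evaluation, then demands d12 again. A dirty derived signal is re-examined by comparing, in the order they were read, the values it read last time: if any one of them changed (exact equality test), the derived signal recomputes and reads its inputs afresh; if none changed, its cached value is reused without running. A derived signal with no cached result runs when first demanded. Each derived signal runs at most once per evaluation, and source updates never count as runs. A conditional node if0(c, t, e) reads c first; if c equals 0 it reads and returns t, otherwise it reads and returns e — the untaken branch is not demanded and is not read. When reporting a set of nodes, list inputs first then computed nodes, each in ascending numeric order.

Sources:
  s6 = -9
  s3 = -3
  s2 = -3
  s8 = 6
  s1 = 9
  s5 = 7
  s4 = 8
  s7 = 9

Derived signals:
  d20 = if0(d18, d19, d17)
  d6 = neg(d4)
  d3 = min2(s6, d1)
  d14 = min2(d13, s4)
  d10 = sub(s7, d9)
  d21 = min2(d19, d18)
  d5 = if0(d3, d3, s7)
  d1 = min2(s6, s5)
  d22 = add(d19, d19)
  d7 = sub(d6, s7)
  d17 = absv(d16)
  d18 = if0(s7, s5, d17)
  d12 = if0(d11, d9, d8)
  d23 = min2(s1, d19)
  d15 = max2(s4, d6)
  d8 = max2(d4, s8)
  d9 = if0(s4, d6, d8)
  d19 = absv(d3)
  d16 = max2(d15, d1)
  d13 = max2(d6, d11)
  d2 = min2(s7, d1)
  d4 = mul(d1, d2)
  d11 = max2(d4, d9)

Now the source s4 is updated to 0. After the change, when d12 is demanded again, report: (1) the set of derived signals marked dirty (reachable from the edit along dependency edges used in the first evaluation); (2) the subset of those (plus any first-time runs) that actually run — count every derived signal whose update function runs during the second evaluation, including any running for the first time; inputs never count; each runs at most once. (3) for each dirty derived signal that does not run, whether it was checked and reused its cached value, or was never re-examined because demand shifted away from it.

Dirty set: d9, d11, d12.
Run set: d6, d9, d11 (3 run).
Re-examined without running (cache reused): d12.
The important point: the flipped condition pulls in fresh nodes; d6 runs for the first time.

Initial pass — values computed on the first demand:
  d1 = min2(-9, 7) = -9
  d2 = min2(9, -9) = -9
  d4 = mul(-9, -9) = 81
  d8 = max2(81, 6) = 81
  d9 = if0(s4=8 -> else branch d8) = 81
  d11 = max2(81, 81) = 81
  d12 = if0(d11=81 -> else branch d8) = 81

Second demand — change propagation:
  d6: newly demanded (no cache) — executes and yields -81.
  d9: re-runs because s4 8->0; new result -81.
  d11: re-runs because d9 81->-81; new result 81 (unchanged).
  d12: re-examined; everything it read last time is the same (d11 unchanged, d8 unchanged) — cache 81 kept, no run.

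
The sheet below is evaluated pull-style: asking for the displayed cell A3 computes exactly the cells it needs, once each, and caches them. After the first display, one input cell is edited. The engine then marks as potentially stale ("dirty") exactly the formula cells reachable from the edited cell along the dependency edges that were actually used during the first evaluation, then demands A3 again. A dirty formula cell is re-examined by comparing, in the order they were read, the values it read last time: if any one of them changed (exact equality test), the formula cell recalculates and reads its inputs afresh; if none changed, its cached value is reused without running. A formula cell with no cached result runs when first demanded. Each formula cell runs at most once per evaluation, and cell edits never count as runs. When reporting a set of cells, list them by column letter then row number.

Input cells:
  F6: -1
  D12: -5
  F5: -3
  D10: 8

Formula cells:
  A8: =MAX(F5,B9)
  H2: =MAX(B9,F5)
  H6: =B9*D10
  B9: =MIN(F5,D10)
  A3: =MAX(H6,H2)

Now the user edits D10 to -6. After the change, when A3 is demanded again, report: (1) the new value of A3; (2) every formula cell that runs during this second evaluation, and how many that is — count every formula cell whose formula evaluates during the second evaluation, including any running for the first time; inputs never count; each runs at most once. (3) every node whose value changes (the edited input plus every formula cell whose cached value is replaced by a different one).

First demand of the output computes:
  B9 = MIN(-3, 8) = -3
  H2 = MAX(-3, -3) = -3
  H6 = -3 * 8 = -24
  A3 = MAX(-24, -3) = -3

After the edit, cleaning proceeds:
  B9: a read changed (D10 8->-6) — executes, giving -6.
  H2: a read changed (B9 -3->-6) — executes, giving -3 — identical to its old value.
  H6: a read changed (B9 -3->-6; D10 8->-6) — executes, giving 36.
  A3: a read changed (H6 -24->36) — executes, giving 36.

Demanding A3 again yields 36.
4 formula cells run: A3, B9, H2, H6.
The nodes whose values change: A3, B9, D10, H6.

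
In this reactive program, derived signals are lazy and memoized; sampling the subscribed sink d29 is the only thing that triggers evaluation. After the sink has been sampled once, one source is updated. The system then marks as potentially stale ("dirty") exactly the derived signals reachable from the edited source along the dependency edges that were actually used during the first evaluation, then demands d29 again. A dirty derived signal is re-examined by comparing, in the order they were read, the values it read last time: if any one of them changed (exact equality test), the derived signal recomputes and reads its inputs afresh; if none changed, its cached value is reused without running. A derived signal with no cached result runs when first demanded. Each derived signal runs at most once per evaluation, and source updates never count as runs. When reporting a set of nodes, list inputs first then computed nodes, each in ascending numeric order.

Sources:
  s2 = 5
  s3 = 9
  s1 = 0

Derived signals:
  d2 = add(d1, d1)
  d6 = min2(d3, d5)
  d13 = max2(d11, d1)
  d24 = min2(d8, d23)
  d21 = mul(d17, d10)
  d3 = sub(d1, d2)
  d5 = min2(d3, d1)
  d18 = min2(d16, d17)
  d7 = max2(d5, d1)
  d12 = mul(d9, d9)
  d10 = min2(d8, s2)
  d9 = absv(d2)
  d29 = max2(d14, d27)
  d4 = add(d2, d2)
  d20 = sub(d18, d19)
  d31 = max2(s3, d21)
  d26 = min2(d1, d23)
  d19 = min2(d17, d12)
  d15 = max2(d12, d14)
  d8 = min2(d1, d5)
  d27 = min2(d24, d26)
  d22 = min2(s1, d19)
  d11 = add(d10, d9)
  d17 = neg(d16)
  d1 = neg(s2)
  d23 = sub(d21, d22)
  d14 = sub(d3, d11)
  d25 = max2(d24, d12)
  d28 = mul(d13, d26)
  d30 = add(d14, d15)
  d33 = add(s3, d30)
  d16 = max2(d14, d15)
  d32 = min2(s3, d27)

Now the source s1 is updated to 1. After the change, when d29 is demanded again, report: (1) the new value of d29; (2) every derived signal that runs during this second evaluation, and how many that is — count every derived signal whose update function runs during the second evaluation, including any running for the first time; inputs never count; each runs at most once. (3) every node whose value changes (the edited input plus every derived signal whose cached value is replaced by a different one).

Demanding d29 again yields 0.
1 derived signals run: d22.
The nodes whose values change: s1.
Note the absorption at d22: it re-runs yet its value is the same, leaving the output's value untouched.

First demand of the output computes:
  d1 = neg(5) = -5
  d2 = add(-5, -5) = -10
  d3 = sub(-5, -10) = 5
  d5 = min2(5, -5) = -5
  d8 = min2(-5, -5) = -5
  d9 = absv(-10) = 10
  d10 = min2(-5, 5) = -5
  d11 = add(-5, 10) = 5
  d12 = mul(10, 10) = 100
  d14 = sub(5, 5) = 0
  d15 = max2(100, 0) = 100
  d16 = max2(0, 100) = 100
  d17 = neg(100) = -100
  d19 = min2(-100, 100) = -100
  d21 = mul(-100, -5) = 500
  d22 = min2(0, -100) = -100
  d23 = sub(500, -100) = 600
  d24 = min2(-5, 600) = -5
  d26 = min2(-5, 600) = -5
  d27 = min2(-5, -5) = -5
  d29 = max2(0, -5) = 0

After the edit, cleaning proceeds:
  d22: a read changed (s1 0->1) — executes, giving -100 — identical to its old value.
  d23: dirty, but its reads are unchanged (d21 unchanged, d22 unchanged); cached 600 stands.
  d24: dirty, but its reads are unchanged (d8 unchanged, d23 unchanged); cached -5 stands.
  d26: dirty, but its reads are unchanged (d1 unchanged, d23 unchanged); cached -5 stands.
  d27: dirty, but its reads are unchanged (d24 unchanged, d26 unchanged); cached -5 stands.
  d29: dirty, but its reads are unchanged (d14 unchanged, d27 unchanged); cached 0 stands.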